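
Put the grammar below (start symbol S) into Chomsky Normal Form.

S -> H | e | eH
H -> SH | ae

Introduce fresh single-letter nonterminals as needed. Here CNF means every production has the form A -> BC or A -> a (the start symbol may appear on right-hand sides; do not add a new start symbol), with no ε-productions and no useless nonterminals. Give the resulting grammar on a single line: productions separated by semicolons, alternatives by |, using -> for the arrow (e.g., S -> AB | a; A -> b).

S -> e | AB | BH | SH; A -> a; B -> e; H -> AB | SH

No ε-productions.
After unit-elimination: S -> e | SH | ae | eH; H -> SH | ae.
TERM: introduce A -> a, B -> e and substitute in every rule of length ≥2.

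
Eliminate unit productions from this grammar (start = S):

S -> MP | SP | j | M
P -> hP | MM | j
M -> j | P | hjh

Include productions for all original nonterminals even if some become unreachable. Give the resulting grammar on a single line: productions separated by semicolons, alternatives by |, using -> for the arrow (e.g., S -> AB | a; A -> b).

Unit productions: M->P, S->M.
Unit pairs (A ⇒* B via units): (M,P), (S,M), (S,P).
S: inherits non-unit rules of {M, P, S} → MM | MP | SP | hP | hjh | j.
M: inherits non-unit rules of {M, P} → MM | hP | hjh | j.
P: inherits non-unit rules of {P} → MM | hP | j.

S -> j | MM | MP | SP | hP | hjh; M -> j | MM | hP | hjh; P -> j | MM | hP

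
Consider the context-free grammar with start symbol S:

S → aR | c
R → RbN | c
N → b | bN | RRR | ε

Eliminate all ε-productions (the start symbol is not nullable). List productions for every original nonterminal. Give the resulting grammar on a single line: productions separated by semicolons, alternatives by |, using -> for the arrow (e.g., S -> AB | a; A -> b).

Nullable set: {N}.
Drop N -> ε.
N -> bN: N nullable, giving b | bN.
R -> RbN: N nullable, giving Rb | RbN.
Unchanged (no nullable symbols): S -> aR; S -> c; N -> RRR; N -> b; R -> c.

S -> c | aR; N -> b | bN | RRR; R -> c | Rb | RbN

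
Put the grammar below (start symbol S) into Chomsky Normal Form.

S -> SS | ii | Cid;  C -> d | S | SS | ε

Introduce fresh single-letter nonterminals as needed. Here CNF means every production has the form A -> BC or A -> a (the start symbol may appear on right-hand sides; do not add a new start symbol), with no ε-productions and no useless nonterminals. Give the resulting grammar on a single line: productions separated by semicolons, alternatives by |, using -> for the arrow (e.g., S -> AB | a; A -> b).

Nullable: {C}; after ε-elimination: S -> SS | id | ii | Cid; C -> S | d | SS.
After unit-elimination: S -> SS | id | ii | Cid; C -> d | SS | id | ii | Cid.
TERM: introduce B -> d, A -> i and substitute in every rule of length ≥2.
BIN: C -> CAB becomes C -> CD, D -> AB; S -> CAB becomes S -> CE, E -> AB.

S -> AA | AB | CE | SS; A -> i; B -> d; C -> d | AA | AB | CD | SS; D -> AB; E -> AB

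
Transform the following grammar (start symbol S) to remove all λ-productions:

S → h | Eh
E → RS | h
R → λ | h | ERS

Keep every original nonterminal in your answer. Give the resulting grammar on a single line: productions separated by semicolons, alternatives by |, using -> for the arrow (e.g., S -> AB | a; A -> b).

Nullable set: {R}.
E -> RS: R nullable, giving RS | S.
Drop R -> λ.
R -> ERS: R nullable, giving ERS | ES.
Unchanged (no nullable symbols): S -> Eh; S -> h; E -> h; R -> h.

S -> h | Eh; E -> S | h | RS; R -> h | ES | ERS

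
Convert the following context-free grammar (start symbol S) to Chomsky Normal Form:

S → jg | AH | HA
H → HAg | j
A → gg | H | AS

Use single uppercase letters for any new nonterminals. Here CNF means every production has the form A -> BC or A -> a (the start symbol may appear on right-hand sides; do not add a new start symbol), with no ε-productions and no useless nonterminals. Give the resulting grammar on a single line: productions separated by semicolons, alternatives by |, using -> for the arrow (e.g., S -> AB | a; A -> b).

S -> AH | CB | HA; A -> j | AS | BB | HD; B -> g; C -> j; D -> AB; E -> AB; H -> j | HE

No ε-productions.
After unit-elimination: S -> AH | HA | jg; A -> j | AS | gg | HAg; H -> j | HAg.
TERM: introduce B -> g, C -> j and substitute in every rule of length ≥2.
BIN: A -> HAB becomes A -> HD, D -> AB; H -> HAB becomes H -> HE, E -> AB.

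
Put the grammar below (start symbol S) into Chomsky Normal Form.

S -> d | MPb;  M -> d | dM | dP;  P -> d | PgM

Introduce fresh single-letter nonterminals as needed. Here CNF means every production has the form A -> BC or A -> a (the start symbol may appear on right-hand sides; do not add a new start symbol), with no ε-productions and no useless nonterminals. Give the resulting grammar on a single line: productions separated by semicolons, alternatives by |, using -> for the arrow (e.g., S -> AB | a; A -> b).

S -> d | ME; A -> d; B -> g; C -> b; D -> BM; E -> PC; M -> d | AM | AP; P -> d | PD

No ε-productions.
No unit productions to eliminate.
TERM: introduce C -> b, A -> d, B -> g and substitute in every rule of length ≥2.
BIN: P -> PBM becomes P -> PD, D -> BM; S -> MPC becomes S -> ME, E -> PC.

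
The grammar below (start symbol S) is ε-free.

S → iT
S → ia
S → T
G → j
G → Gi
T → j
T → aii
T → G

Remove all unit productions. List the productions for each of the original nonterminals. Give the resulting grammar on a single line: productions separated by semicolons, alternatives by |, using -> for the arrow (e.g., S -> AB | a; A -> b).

Unit productions: S->T, T->G.
Unit pairs (A ⇒* B via units): (S,G), (S,T), (T,G).
S: inherits non-unit rules of {G, S, T} → Gi | aii | iT | ia | j.
G: inherits non-unit rules of {G} → Gi | j.
T: inherits non-unit rules of {G, T} → Gi | aii | j.

S -> j | Gi | iT | ia | aii; G -> j | Gi; T -> j | Gi | aii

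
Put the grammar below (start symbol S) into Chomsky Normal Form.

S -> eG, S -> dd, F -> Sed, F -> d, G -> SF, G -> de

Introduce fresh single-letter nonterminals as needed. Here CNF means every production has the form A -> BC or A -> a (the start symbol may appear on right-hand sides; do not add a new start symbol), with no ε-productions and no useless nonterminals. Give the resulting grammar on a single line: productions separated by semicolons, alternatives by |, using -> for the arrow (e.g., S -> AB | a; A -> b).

No ε-productions.
No unit productions to eliminate.
TERM: introduce B -> d, A -> e and substitute in every rule of length ≥2.
BIN: F -> SAB becomes F -> SC, C -> AB.

S -> AG | BB; A -> e; B -> d; C -> AB; F -> d | SC; G -> BA | SF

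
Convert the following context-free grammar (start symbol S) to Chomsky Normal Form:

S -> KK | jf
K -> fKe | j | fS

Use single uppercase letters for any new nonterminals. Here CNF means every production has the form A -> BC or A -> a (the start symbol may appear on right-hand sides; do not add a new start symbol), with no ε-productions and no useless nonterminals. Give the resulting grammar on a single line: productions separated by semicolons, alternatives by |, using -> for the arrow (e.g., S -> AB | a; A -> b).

S -> CA | KK; A -> f; B -> e; C -> j; D -> KB; K -> j | AD | AS

No ε-productions.
No unit productions to eliminate.
TERM: introduce B -> e, A -> f, C -> j and substitute in every rule of length ≥2.
BIN: K -> AKB becomes K -> AD, D -> KB.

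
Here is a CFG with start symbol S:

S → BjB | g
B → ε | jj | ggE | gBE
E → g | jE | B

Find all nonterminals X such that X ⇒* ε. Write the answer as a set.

Directly nullable (have an ε-rule): {B}.
E is nullable via E -> B (every symbol on the right is already known nullable).
Not nullable: S — each has a terminal in every rule's right-hand side or depends on a non-nullable symbol.

{B, E}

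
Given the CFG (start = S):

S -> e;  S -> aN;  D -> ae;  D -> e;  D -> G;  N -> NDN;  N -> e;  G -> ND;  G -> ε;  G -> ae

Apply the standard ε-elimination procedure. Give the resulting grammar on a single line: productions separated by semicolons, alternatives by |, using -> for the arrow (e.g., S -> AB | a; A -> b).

Nullable set: {D, G}.
D -> G: G nullable, giving G.
Drop G -> ε.
G -> ND: D nullable, giving N | ND.
N -> NDN: D nullable, giving NDN | NN.
Unchanged (no nullable symbols): S -> aN; S -> e; D -> ae; D -> e; G -> ae; N -> e.

S -> e | aN; D -> G | e | ae; G -> N | ND | ae; N -> e | NN | NDN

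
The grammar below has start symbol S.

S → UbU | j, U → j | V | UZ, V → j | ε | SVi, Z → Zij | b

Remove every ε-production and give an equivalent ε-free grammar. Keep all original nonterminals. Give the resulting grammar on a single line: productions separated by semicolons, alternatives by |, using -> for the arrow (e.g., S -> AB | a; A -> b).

Nullable set: {U, V}.
S -> UbU: U, U nullable, giving Ub | UbU | b | bU.
U -> UZ: U nullable, giving UZ | Z.
U -> V: V nullable, giving V.
Drop V -> ε.
V -> SVi: V nullable, giving SVi | Si.
Unchanged (no nullable symbols): S -> j; U -> j; V -> j; Z -> Zij; Z -> b.

S -> b | j | Ub | bU | UbU; U -> V | Z | j | UZ; V -> j | Si | SVi; Z -> b | Zij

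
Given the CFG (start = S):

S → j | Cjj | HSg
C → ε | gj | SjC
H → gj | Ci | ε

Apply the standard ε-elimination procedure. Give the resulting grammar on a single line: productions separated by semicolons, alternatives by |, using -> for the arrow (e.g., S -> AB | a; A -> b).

S -> j | Sg | jj | Cjj | HSg; C -> Sj | gj | SjC; H -> i | Ci | gj

Nullable set: {C, H}.
S -> Cjj: C nullable, giving Cjj | jj.
S -> HSg: H nullable, giving HSg | Sg.
Drop C -> ε.
C -> SjC: C nullable, giving Sj | SjC.
Drop H -> ε.
H -> Ci: C nullable, giving Ci | i.
Unchanged (no nullable symbols): S -> j; C -> gj; H -> gj.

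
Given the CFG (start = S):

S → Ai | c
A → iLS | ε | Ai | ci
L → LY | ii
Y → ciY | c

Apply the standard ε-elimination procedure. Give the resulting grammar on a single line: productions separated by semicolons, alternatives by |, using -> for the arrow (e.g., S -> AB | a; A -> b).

Nullable set: {A}.
S -> Ai: A nullable, giving Ai | i.
Drop A -> ε.
A -> Ai: A nullable, giving Ai | i.
Unchanged (no nullable symbols): S -> c; A -> ci; A -> iLS; L -> LY; L -> ii; Y -> c; Y -> ciY.

S -> c | i | Ai; A -> i | Ai | ci | iLS; L -> LY | ii; Y -> c | ciY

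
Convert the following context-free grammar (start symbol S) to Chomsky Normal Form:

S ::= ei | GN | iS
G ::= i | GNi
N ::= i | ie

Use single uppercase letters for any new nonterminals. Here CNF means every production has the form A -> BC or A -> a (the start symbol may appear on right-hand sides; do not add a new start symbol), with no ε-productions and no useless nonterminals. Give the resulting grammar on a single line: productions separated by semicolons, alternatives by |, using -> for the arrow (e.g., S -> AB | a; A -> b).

S -> AS | BA | GN; A -> i; B -> e; C -> NA; G -> i | GC; N -> i | AB

No ε-productions.
No unit productions to eliminate.
TERM: introduce B -> e, A -> i and substitute in every rule of length ≥2.
BIN: G -> GNA becomes G -> GC, C -> NA.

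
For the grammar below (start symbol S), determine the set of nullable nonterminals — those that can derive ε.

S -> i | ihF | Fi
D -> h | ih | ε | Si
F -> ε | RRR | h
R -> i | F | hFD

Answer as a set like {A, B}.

{D, F, R}

Directly nullable (have an ε-rule): {D, F}.
R is nullable via R -> F (every symbol on the right is already known nullable).
Not nullable: S — each has a terminal in every rule's right-hand side or depends on a non-nullable symbol.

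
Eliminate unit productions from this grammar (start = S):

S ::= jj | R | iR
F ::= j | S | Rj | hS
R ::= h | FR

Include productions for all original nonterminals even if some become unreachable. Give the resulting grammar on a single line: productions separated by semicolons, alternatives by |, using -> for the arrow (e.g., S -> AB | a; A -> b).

S -> h | FR | iR | jj; F -> h | j | FR | Rj | hS | iR | jj; R -> h | FR

Unit productions: F->S, S->R.
Unit pairs (A ⇒* B via units): (F,R), (F,S), (S,R).
S: inherits non-unit rules of {R, S} → FR | h | iR | jj.
F: inherits non-unit rules of {F, R, S} → FR | Rj | h | hS | iR | j | jj.
R: inherits non-unit rules of {R} → FR | h.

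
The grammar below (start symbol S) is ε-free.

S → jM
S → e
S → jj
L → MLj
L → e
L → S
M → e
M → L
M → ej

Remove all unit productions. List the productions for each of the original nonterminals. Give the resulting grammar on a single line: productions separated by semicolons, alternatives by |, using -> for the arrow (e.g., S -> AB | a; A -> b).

S -> e | jM | jj; L -> e | jM | jj | MLj; M -> e | ej | jM | jj | MLj

Unit productions: L->S, M->L.
Unit pairs (A ⇒* B via units): (L,S), (M,L), (M,S).
S: inherits non-unit rules of {S} → e | jM | jj.
L: inherits non-unit rules of {L, S} → MLj | e | jM | jj.
M: inherits non-unit rules of {L, M, S} → MLj | e | ej | jM | jj.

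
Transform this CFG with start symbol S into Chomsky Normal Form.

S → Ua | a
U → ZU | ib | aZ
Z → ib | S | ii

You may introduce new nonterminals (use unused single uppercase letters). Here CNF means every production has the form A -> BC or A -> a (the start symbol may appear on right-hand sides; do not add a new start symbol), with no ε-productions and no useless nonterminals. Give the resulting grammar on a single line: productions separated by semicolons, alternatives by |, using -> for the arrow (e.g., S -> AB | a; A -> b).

No ε-productions.
After unit-elimination: S -> a | Ua; U -> ZU | aZ | ib; Z -> a | Ua | ib | ii.
TERM: introduce A -> a, C -> b, B -> i and substitute in every rule of length ≥2.

S -> a | UA; A -> a; B -> i; C -> b; U -> AZ | BC | ZU; Z -> a | BB | BC | UA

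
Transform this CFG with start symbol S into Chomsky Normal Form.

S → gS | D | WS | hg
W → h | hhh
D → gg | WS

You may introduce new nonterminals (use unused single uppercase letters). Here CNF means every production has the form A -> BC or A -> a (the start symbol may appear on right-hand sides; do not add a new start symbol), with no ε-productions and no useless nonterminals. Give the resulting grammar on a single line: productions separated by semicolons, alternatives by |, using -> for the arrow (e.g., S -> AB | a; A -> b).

S -> AA | AS | BA | WS; A -> g; B -> h; C -> BB; W -> h | BC

No ε-productions.
After unit-elimination: S -> WS | gS | gg | hg; D -> WS | gg; W -> h | hhh.
TERM: introduce A -> g, B -> h and substitute in every rule of length ≥2.
BIN: W -> BBB becomes W -> BC, C -> BB.
Drop unreachable/unproductive: D.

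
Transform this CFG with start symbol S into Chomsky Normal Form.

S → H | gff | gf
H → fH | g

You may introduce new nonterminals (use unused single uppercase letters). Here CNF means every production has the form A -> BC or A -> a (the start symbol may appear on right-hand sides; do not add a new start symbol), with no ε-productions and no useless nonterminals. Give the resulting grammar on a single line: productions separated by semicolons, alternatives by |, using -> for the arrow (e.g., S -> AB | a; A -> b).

S -> g | AH | BA | BC; A -> f; B -> g; C -> AA; H -> g | AH

No ε-productions.
After unit-elimination: S -> g | fH | gf | gff; H -> g | fH.
TERM: introduce A -> f, B -> g and substitute in every rule of length ≥2.
BIN: S -> BAA becomes S -> BC, C -> AA.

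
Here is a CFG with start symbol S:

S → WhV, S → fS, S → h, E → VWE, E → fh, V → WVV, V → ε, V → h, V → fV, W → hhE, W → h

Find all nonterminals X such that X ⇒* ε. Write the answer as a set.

Directly nullable (have an ε-rule): {V}.
Not nullable: E, S, W — each has a terminal in every rule's right-hand side or depends on a non-nullable symbol.

{V}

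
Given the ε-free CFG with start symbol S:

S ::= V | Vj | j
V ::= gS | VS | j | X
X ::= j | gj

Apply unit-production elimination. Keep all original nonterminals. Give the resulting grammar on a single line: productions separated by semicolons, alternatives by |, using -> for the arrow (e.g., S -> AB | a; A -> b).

S -> j | VS | Vj | gS | gj; V -> j | VS | gS | gj; X -> j | gj

Unit productions: S->V, V->X.
Unit pairs (A ⇒* B via units): (S,V), (S,X), (V,X).
S: inherits non-unit rules of {S, V, X} → VS | Vj | gS | gj | j.
V: inherits non-unit rules of {V, X} → VS | gS | gj | j.
X: inherits non-unit rules of {X} → gj | j.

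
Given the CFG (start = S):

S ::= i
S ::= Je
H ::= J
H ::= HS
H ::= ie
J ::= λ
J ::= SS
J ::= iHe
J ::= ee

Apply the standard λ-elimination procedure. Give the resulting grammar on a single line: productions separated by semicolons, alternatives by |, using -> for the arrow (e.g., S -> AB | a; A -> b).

S -> e | i | Je; H -> J | S | HS | ie; J -> SS | ee | ie | iHe

Nullable set: {H, J}.
S -> Je: J nullable, giving Je | e.
H -> HS: H nullable, giving HS | S.
H -> J: J nullable, giving J.
Drop J -> λ.
J -> iHe: H nullable, giving iHe | ie.
Unchanged (no nullable symbols): S -> i; H -> ie; J -> SS; J -> ee.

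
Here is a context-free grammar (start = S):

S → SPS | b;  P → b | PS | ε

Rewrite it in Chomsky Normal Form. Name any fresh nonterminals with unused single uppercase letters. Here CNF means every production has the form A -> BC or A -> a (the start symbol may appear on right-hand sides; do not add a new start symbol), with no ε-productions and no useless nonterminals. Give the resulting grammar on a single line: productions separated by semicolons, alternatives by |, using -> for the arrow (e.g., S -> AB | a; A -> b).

Nullable: {P}; after ε-elimination: S -> b | SS | SPS; P -> S | b | PS.
After unit-elimination: S -> b | SS | SPS; P -> b | PS | SS | SPS.
BIN: P -> SPS becomes P -> SA, A -> PS; S -> SPS becomes S -> SB, B -> PS.

S -> b | SB | SS; A -> PS; B -> PS; P -> b | PS | SA | SS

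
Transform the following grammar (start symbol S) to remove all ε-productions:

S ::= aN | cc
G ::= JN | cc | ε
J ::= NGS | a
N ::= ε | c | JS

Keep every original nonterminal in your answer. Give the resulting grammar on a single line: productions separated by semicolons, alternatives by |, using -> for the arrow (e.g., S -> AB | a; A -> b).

Nullable set: {G, N}.
S -> aN: N nullable, giving a | aN.
Drop G -> ε.
G -> JN: N nullable, giving J | JN.
J -> NGS: N, G nullable, giving GS | NGS | NS | S.
Drop N -> ε.
Unchanged (no nullable symbols): S -> cc; G -> cc; J -> a; N -> JS; N -> c.

S -> a | aN | cc; G -> J | JN | cc; J -> S | a | GS | NS | NGS; N -> c | JS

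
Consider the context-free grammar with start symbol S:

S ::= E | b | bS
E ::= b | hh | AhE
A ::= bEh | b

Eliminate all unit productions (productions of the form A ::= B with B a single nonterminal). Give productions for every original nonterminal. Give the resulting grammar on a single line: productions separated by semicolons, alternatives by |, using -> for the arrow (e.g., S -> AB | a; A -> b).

Unit productions: S->E.
Unit pairs (A ⇒* B via units): (S,E).
S: inherits non-unit rules of {E, S} → AhE | b | bS | hh.
A: inherits non-unit rules of {A} → b | bEh.
E: inherits non-unit rules of {E} → AhE | b | hh.

S -> b | bS | hh | AhE; A -> b | bEh; E -> b | hh | AhE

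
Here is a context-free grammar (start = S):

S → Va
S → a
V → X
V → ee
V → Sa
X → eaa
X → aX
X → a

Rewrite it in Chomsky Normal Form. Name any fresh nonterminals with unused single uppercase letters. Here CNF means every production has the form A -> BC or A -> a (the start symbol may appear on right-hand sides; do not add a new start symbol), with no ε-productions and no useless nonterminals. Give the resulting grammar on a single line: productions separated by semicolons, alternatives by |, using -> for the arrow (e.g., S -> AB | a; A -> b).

S -> a | VA; A -> a; B -> e; C -> AA; D -> AA; V -> a | AX | BB | BC | SA; X -> a | AX | BD

No ε-productions.
After unit-elimination: S -> a | Va; V -> a | Sa | aX | ee | eaa; X -> a | aX | eaa.
TERM: introduce A -> a, B -> e and substitute in every rule of length ≥2.
BIN: V -> BAA becomes V -> BC, C -> AA; X -> BAA becomes X -> BD, D -> AA.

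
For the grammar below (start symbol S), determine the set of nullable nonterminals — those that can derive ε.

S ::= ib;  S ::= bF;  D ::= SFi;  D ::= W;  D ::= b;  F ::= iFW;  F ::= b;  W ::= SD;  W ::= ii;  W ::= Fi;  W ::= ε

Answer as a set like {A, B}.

Directly nullable (have an ε-rule): {W}.
D is nullable via D -> W (every symbol on the right is already known nullable).
Not nullable: F, S — each has a terminal in every rule's right-hand side or depends on a non-nullable symbol.

{D, W}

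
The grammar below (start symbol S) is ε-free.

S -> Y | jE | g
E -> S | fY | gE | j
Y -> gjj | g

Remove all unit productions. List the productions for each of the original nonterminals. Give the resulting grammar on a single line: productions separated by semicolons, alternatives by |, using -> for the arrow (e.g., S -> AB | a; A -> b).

S -> g | jE | gjj; E -> g | j | fY | gE | jE | gjj; Y -> g | gjj

Unit productions: E->S, S->Y.
Unit pairs (A ⇒* B via units): (E,S), (E,Y), (S,Y).
S: inherits non-unit rules of {S, Y} → g | gjj | jE.
E: inherits non-unit rules of {E, S, Y} → fY | g | gE | gjj | j | jE.
Y: inherits non-unit rules of {Y} → g | gjj.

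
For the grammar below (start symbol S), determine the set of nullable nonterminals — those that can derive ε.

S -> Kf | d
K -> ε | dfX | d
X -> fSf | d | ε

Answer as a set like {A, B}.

{K, X}

Directly nullable (have an ε-rule): {K, X}.
Not nullable: S — each has a terminal in every rule's right-hand side or depends on a non-nullable symbol.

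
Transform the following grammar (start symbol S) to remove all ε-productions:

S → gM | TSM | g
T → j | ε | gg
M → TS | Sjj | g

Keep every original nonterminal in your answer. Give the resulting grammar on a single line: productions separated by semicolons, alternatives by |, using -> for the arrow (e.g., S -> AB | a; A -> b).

S -> g | SM | gM | TSM; M -> S | g | TS | Sjj; T -> j | gg

Nullable set: {T}.
S -> TSM: T nullable, giving SM | TSM.
M -> TS: T nullable, giving S | TS.
Drop T -> ε.
Unchanged (no nullable symbols): S -> g; S -> gM; M -> Sjj; M -> g; T -> gg; T -> j.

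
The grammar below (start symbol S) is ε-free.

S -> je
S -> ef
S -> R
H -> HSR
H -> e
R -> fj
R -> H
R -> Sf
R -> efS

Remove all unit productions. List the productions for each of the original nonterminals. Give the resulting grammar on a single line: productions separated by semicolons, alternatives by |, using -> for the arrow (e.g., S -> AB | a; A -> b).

Unit productions: R->H, S->R.
Unit pairs (A ⇒* B via units): (R,H), (S,H), (S,R).
S: inherits non-unit rules of {H, R, S} → HSR | Sf | e | ef | efS | fj | je.
H: inherits non-unit rules of {H} → HSR | e.
R: inherits non-unit rules of {H, R} → HSR | Sf | e | efS | fj.

S -> e | Sf | ef | fj | je | HSR | efS; H -> e | HSR; R -> e | Sf | fj | HSR | efS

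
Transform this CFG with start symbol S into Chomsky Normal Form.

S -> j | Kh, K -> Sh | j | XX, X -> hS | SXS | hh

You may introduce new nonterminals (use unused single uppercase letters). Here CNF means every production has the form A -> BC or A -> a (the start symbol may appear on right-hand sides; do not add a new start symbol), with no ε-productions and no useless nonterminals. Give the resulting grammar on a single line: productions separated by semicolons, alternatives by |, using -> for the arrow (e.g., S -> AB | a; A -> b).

No ε-productions.
No unit productions to eliminate.
TERM: introduce A -> h and substitute in every rule of length ≥2.
BIN: X -> SXS becomes X -> SB, B -> XS.

S -> j | KA; A -> h; B -> XS; K -> j | SA | XX; X -> AA | AS | SB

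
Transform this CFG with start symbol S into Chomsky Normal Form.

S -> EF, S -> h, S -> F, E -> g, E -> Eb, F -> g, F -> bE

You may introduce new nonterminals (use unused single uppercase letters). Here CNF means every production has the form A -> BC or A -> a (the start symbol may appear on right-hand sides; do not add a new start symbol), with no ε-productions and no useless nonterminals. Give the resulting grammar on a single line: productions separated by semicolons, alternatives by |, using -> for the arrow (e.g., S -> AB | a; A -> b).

No ε-productions.
After unit-elimination: S -> g | h | EF | bE; E -> g | Eb; F -> g | bE.
TERM: introduce A -> b and substitute in every rule of length ≥2.

S -> g | h | AE | EF; A -> b; E -> g | EA; F -> g | AE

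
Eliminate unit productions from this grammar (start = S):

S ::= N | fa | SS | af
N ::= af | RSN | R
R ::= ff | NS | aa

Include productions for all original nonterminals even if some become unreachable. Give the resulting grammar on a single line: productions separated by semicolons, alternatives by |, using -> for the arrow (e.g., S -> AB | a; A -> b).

S -> NS | SS | aa | af | fa | ff | RSN; N -> NS | aa | af | ff | RSN; R -> NS | aa | ff

Unit productions: N->R, S->N.
Unit pairs (A ⇒* B via units): (N,R), (S,N), (S,R).
S: inherits non-unit rules of {N, R, S} → NS | RSN | SS | aa | af | fa | ff.
N: inherits non-unit rules of {N, R} → NS | RSN | aa | af | ff.
R: inherits non-unit rules of {R} → NS | aa | ff.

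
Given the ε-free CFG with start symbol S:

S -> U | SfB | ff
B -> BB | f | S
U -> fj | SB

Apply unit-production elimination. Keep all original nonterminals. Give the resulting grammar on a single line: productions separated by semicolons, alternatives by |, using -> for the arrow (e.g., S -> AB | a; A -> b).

Unit productions: B->S, S->U.
Unit pairs (A ⇒* B via units): (B,S), (B,U), (S,U).
S: inherits non-unit rules of {S, U} → SB | SfB | ff | fj.
B: inherits non-unit rules of {B, S, U} → BB | SB | SfB | f | ff | fj.
U: inherits non-unit rules of {U} → SB | fj.

S -> SB | ff | fj | SfB; B -> f | BB | SB | ff | fj | SfB; U -> SB | fj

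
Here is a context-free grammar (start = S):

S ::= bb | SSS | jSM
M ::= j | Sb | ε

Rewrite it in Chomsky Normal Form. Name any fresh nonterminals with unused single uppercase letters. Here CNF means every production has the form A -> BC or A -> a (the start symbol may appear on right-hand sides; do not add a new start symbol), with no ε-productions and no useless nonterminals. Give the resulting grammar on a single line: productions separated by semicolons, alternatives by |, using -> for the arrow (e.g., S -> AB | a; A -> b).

S -> AA | BC | BS | SD; A -> b; B -> j; C -> SM; D -> SS; M -> j | SA

Nullable: {M}; after ε-elimination: S -> bb | jS | SSS | jSM; M -> j | Sb.
No unit productions to eliminate.
TERM: introduce A -> b, B -> j and substitute in every rule of length ≥2.
BIN: S -> BSM becomes S -> BC, C -> SM; S -> SSS becomes S -> SD, D -> SS.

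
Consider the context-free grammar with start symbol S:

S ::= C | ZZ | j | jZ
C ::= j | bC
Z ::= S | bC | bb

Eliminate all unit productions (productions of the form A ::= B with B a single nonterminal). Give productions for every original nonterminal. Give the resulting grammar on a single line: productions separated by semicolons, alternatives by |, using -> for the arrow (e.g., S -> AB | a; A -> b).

S -> j | ZZ | bC | jZ; C -> j | bC; Z -> j | ZZ | bC | bb | jZ

Unit productions: S->C, Z->S.
Unit pairs (A ⇒* B via units): (S,C), (Z,C), (Z,S).
S: inherits non-unit rules of {C, S} → ZZ | bC | j | jZ.
C: inherits non-unit rules of {C} → bC | j.
Z: inherits non-unit rules of {C, S, Z} → ZZ | bC | bb | j | jZ.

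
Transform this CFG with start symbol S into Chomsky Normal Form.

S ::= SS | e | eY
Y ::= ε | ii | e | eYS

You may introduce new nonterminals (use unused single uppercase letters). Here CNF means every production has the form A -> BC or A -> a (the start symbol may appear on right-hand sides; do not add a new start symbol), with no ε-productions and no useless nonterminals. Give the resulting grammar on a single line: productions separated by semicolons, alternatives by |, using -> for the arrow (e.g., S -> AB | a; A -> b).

Nullable: {Y}; after ε-elimination: S -> e | SS | eY; Y -> e | eS | ii | eYS.
No unit productions to eliminate.
TERM: introduce A -> e, B -> i and substitute in every rule of length ≥2.
BIN: Y -> AYS becomes Y -> AC, C -> YS.

S -> e | AY | SS; A -> e; B -> i; C -> YS; Y -> e | AC | AS | BB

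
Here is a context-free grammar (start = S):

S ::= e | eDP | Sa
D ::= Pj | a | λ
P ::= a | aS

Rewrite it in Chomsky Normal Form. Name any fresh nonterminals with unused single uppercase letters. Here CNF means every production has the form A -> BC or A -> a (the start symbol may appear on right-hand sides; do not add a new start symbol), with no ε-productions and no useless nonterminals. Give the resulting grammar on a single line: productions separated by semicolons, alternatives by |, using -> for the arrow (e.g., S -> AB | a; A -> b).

Nullable: {D}; after ε-elimination: S -> e | Sa | eP | eDP; D -> a | Pj; P -> a | aS.
No unit productions to eliminate.
TERM: introduce B -> a, C -> e, A -> j and substitute in every rule of length ≥2.
BIN: S -> CDP becomes S -> CE, E -> DP.

S -> e | CE | CP | SB; A -> j; B -> a; C -> e; D -> a | PA; E -> DP; P -> a | BS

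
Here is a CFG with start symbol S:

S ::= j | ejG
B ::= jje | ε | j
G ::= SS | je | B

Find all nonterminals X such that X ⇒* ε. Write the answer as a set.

{B, G}

Directly nullable (have an ε-rule): {B}.
G is nullable via G -> B (every symbol on the right is already known nullable).
Not nullable: S — each has a terminal in every rule's right-hand side or depends on a non-nullable symbol.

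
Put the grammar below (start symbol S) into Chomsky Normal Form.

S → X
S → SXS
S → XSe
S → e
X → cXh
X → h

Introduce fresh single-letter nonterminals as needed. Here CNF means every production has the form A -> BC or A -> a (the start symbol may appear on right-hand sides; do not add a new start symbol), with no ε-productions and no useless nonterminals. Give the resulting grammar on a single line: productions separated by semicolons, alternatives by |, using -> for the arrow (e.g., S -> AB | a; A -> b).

S -> e | h | BD | SE | XF; A -> e; B -> c; C -> h; D -> XC; E -> XS; F -> SA; G -> XC; X -> h | BG

No ε-productions.
After unit-elimination: S -> e | h | SXS | XSe | cXh; X -> h | cXh.
TERM: introduce B -> c, A -> e, C -> h and substitute in every rule of length ≥2.
BIN: S -> BXC becomes S -> BD, D -> XC; S -> SXS becomes S -> SE, E -> XS; S -> XSA becomes S -> XF, F -> SA; X -> BXC becomes X -> BG, G -> XC.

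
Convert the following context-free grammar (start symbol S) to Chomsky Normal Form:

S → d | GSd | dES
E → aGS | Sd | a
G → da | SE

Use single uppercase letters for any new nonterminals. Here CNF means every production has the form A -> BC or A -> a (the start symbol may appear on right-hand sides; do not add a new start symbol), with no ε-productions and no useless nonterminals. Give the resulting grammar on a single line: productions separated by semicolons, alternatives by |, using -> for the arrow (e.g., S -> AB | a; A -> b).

S -> d | AD | GF; A -> d; B -> a; C -> GS; D -> ES; E -> a | BC | SA; F -> SA; G -> AB | SE

No ε-productions.
No unit productions to eliminate.
TERM: introduce B -> a, A -> d and substitute in every rule of length ≥2.
BIN: E -> BGS becomes E -> BC, C -> GS; S -> AES becomes S -> AD, D -> ES; S -> GSA becomes S -> GF, F -> SA.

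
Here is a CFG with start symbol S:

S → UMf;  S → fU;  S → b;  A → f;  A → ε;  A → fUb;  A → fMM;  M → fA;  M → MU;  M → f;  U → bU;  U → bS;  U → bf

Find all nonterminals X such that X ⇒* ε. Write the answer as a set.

{A}

Directly nullable (have an ε-rule): {A}.
Not nullable: M, S, U — each has a terminal in every rule's right-hand side or depends on a non-nullable symbol.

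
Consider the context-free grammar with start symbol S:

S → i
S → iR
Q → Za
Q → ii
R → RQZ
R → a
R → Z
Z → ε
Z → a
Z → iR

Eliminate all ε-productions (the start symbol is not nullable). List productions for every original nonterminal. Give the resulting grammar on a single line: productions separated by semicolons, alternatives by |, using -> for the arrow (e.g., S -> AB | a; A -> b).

S -> i | iR; Q -> a | Za | ii; R -> Q | Z | a | QZ | RQ | RQZ; Z -> a | i | iR

Nullable set: {R, Z}.
S -> iR: R nullable, giving i | iR.
Q -> Za: Z nullable, giving Za | a.
R -> RQZ: R, Z nullable, giving Q | QZ | RQ | RQZ.
R -> Z: Z nullable, giving Z.
Drop Z -> ε.
Z -> iR: R nullable, giving i | iR.
Unchanged (no nullable symbols): S -> i; Q -> ii; R -> a; Z -> a.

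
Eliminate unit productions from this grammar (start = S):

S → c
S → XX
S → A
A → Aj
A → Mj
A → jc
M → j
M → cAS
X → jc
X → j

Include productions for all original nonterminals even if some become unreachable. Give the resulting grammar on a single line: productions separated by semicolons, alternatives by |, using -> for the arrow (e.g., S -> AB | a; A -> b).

S -> c | Aj | Mj | XX | jc; A -> Aj | Mj | jc; M -> j | cAS; X -> j | jc

Unit productions: S->A.
Unit pairs (A ⇒* B via units): (S,A).
S: inherits non-unit rules of {A, S} → Aj | Mj | XX | c | jc.
A: inherits non-unit rules of {A} → Aj | Mj | jc.
M: inherits non-unit rules of {M} → cAS | j.
X: inherits non-unit rules of {X} → j | jc.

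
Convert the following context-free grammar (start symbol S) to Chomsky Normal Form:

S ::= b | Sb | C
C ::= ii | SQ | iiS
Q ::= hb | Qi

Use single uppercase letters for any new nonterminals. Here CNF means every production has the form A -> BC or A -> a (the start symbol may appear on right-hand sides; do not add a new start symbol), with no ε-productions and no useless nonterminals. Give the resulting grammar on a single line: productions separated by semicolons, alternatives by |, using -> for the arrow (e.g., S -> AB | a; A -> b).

No ε-productions.
After unit-elimination: S -> b | SQ | Sb | ii | iiS; C -> SQ | ii | iiS; Q -> Qi | hb.
TERM: introduce D -> b, B -> h, A -> i and substitute in every rule of length ≥2.
BIN: C -> AAS becomes C -> AE, E -> AS; S -> AAS becomes S -> AF, F -> AS.
Drop unreachable/unproductive: C.

S -> b | AA | AF | SD | SQ; A -> i; B -> h; D -> b; F -> AS; Q -> BD | QA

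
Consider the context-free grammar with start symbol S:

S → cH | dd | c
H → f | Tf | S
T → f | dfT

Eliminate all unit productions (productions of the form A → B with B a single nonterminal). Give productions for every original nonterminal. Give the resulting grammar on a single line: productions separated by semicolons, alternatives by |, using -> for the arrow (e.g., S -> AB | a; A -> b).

Unit productions: H->S.
Unit pairs (A ⇒* B via units): (H,S).
S: inherits non-unit rules of {S} → c | cH | dd.
H: inherits non-unit rules of {H, S} → Tf | c | cH | dd | f.
T: inherits non-unit rules of {T} → dfT | f.

S -> c | cH | dd; H -> c | f | Tf | cH | dd; T -> f | dfT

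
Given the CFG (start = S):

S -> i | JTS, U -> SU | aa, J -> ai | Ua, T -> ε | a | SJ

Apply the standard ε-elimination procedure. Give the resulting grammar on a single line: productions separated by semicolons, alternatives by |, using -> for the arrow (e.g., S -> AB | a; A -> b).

Nullable set: {T}.
S -> JTS: T nullable, giving JS | JTS.
Drop T -> ε.
Unchanged (no nullable symbols): S -> i; J -> Ua; J -> ai; T -> SJ; T -> a; U -> SU; U -> aa.

S -> i | JS | JTS; J -> Ua | ai; T -> a | SJ; U -> SU | aa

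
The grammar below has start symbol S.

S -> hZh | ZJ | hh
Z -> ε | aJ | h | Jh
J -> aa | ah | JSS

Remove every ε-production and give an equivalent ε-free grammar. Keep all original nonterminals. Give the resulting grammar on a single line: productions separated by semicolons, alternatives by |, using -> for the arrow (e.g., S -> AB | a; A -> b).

S -> J | ZJ | hh | hZh; J -> aa | ah | JSS; Z -> h | Jh | aJ

Nullable set: {Z}.
S -> ZJ: Z nullable, giving J | ZJ.
S -> hZh: Z nullable, giving hZh | hh.
Drop Z -> ε.
Unchanged (no nullable symbols): S -> hh; J -> JSS; J -> aa; J -> ah; Z -> Jh; Z -> aJ; Z -> h.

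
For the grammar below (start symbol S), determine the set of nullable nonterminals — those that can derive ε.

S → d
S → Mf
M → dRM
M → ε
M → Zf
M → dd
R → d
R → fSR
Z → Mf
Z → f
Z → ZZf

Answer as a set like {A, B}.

{M}

Directly nullable (have an ε-rule): {M}.
Not nullable: R, S, Z — each has a terminal in every rule's right-hand side or depends on a non-nullable symbol.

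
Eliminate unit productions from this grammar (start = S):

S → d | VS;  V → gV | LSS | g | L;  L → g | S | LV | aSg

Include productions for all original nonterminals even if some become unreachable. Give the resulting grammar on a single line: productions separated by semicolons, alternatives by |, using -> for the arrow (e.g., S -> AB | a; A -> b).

Unit productions: L->S, V->L.
Unit pairs (A ⇒* B via units): (L,S), (V,L), (V,S).
S: inherits non-unit rules of {S} → VS | d.
L: inherits non-unit rules of {L, S} → LV | VS | aSg | d | g.
V: inherits non-unit rules of {L, S, V} → LSS | LV | VS | aSg | d | g | gV.

S -> d | VS; L -> d | g | LV | VS | aSg; V -> d | g | LV | VS | gV | LSS | aSg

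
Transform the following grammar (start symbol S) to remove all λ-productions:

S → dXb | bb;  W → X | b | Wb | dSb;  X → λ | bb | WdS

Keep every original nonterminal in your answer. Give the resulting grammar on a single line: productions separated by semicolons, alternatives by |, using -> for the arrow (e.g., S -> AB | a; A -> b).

S -> bb | db | dXb; W -> X | b | Wb | dSb; X -> bb | dS | WdS

Nullable set: {W, X}.
S -> dXb: X nullable, giving dXb | db.
W -> Wb: W nullable, giving Wb | b.
W -> X: X nullable, giving X.
Drop X -> λ.
X -> WdS: W nullable, giving WdS | dS.
Unchanged (no nullable symbols): S -> bb; W -> b; W -> dSb; X -> bb.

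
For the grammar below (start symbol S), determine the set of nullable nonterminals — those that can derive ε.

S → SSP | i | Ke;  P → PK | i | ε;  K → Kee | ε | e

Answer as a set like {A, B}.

Directly nullable (have an ε-rule): {K, P}.
Not nullable: S — each has a terminal in every rule's right-hand side or depends on a non-nullable symbol.

{K, P}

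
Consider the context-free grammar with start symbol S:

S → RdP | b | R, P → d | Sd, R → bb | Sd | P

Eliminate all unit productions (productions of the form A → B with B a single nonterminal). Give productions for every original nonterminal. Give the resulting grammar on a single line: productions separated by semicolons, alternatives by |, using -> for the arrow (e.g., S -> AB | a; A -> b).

Unit productions: R->P, S->R.
Unit pairs (A ⇒* B via units): (R,P), (S,P), (S,R).
S: inherits non-unit rules of {P, R, S} → RdP | Sd | b | bb | d.
P: inherits non-unit rules of {P} → Sd | d.
R: inherits non-unit rules of {P, R} → Sd | bb | d.

S -> b | d | Sd | bb | RdP; P -> d | Sd; R -> d | Sd | bb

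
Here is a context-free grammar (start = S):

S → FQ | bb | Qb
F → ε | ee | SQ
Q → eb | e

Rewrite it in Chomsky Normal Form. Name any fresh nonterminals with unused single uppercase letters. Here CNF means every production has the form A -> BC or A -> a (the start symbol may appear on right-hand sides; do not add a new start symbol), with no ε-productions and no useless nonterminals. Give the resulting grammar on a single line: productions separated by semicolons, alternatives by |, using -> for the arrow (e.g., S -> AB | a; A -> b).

S -> e | AB | BB | FQ | QB; A -> e; B -> b; F -> AA | SQ; Q -> e | AB

Nullable: {F}; after ε-elimination: S -> Q | FQ | Qb | bb; F -> SQ | ee; Q -> e | eb.
After unit-elimination: S -> e | FQ | Qb | bb | eb; F -> SQ | ee; Q -> e | eb.
TERM: introduce B -> b, A -> e and substitute in every rule of length ≥2.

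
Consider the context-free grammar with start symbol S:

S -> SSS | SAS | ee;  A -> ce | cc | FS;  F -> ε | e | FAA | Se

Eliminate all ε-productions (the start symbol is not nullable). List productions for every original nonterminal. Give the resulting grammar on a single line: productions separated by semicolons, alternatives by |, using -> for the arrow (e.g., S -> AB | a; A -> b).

Nullable set: {F}.
A -> FS: F nullable, giving FS | S.
Drop F -> ε.
F -> FAA: F nullable, giving AA | FAA.
Unchanged (no nullable symbols): S -> SAS; S -> SSS; S -> ee; A -> cc; A -> ce; F -> Se; F -> e.

S -> ee | SAS | SSS; A -> S | FS | cc | ce; F -> e | AA | Se | FAA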